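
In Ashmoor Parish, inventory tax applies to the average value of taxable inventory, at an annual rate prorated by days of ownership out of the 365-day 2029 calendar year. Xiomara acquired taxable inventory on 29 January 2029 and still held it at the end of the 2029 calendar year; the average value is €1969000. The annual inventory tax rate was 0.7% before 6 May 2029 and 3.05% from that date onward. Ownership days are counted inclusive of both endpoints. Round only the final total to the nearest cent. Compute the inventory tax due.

€43150.77

29 January – 5 May 2029: 97 days at 0.7% → €1969000 × 0.7% × 97/365 = €3662.8795
6 May – 31 December 2029: 240 days at 3.05% → €1969000 × 3.05% × 240/365 = €39487.8904
Total = €43150.7699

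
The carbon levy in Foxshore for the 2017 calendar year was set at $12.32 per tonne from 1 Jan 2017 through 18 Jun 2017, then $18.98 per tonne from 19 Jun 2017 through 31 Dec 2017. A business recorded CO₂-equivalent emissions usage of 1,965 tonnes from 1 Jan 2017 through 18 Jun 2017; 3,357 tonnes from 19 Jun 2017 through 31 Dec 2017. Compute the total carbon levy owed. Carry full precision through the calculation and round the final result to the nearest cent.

1 Jan – 18 Jun 2017: 1,965 tonnes at $12.32/tonne → $24,208.80
19 Jun – 31 Dec 2017: 3,357 tonnes at $18.98/tonne → $63,715.86

$87,924.66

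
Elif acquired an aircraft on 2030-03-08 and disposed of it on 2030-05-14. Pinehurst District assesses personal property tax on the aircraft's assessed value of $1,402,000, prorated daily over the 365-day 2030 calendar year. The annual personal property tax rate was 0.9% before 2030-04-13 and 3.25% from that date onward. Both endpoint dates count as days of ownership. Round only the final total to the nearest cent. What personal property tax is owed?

2030-03-08 to 2030-04-12: 36 days at 0.9% → $1,402,000 × 0.9% × 36/365 = $1,244.5151
2030-04-13 to 2030-05-14: 32 days at 3.25% → $1,402,000 × 3.25% × 32/365 = $3,994.7397
Total = $5,239.2548

$5,239.25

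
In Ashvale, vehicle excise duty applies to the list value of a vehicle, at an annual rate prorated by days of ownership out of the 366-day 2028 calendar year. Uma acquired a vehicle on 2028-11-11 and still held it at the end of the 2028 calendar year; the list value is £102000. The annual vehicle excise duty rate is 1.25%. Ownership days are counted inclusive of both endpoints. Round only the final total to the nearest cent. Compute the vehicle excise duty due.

£177.66

Days held (2028-11-11 to 2028-12-31): 51 out of 366
Tax = £102000 × 1.25% × 51/366 = £177.6639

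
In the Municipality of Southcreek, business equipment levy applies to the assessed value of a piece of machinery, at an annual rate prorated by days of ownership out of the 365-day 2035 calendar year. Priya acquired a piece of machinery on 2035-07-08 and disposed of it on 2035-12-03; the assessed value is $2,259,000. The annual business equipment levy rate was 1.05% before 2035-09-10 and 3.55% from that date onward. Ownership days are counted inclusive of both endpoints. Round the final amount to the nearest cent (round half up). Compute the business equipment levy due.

2035-07-08 to 2035-09-09: 64 days at 1.05% → $2,259,000 × 1.05% × 64/365 = $4,159.0356
2035-09-10 to 2035-12-03: 85 days at 3.55% → $2,259,000 × 3.55% × 85/365 = $18,675.4315
Total = $22,834.4671

$22,834.47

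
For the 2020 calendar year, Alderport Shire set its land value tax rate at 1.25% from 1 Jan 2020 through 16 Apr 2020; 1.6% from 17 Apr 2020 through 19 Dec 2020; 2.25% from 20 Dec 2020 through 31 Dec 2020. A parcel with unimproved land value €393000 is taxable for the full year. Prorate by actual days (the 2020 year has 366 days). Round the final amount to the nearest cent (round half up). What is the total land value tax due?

1 Jan – 16 Apr 2020: 107 days at 1.25% → €393000 × 1.25% × 107/366 = €1436.1680
17 Apr – 19 Dec 2020: 247 days at 1.6% → €393000 × 1.6% × 247/366 = €4243.5410
20 Dec – 31 Dec 2020: 12 days at 2.25% → €393000 × 2.25% × 12/366 = €289.9180
Total = €5969.6270

€5969.63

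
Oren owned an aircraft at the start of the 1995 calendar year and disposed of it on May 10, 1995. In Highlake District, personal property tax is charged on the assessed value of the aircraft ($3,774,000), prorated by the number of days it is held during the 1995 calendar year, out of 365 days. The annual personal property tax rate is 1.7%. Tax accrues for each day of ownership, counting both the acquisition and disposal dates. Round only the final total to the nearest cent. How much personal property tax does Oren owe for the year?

$22,850.79

Days held (January 1 – May 10, 1995): 130 out of 365
Tax = $3,774,000 × 1.7% × 130/365 = $22,850.7945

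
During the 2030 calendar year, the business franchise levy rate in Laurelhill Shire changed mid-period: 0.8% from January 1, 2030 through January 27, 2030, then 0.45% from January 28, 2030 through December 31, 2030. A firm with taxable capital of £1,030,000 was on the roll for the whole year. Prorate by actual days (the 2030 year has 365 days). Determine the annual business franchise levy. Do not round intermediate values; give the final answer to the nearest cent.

January 1 – January 27, 2030: 27 days at 0.8% → £1,030,000 × 0.8% × 27/365 = £609.5342
January 28 – December 31, 2030: 338 days at 0.45% → £1,030,000 × 0.45% × 338/365 = £4,292.1370
Total = £4,901.6712

£4,901.67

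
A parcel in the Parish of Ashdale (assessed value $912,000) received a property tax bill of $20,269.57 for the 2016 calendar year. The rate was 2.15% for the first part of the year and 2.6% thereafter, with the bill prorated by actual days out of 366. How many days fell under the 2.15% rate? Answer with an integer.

Let d = days at the first rate; then 366 − d days at the second rate.
$912,000 × [2.15%·d + 2.6%·(366−d)] / 366 = $20,269.57
Solving gives d = 307, so the new rate took effect on November 3, 2016.

307 days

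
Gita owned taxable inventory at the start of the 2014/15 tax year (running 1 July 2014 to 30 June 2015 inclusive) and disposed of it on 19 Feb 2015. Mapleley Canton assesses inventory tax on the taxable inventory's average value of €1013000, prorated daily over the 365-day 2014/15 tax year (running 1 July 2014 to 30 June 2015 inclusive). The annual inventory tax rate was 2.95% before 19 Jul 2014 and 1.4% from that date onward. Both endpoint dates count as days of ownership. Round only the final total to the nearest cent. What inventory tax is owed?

1 Jul – 18 Jul 2014: 18 days at 2.95% → €1013000 × 2.95% × 18/365 = €1473.7068
19 Jul 2014 – 19 Feb 2015: 216 days at 1.4% → €1013000 × 1.4% × 216/365 = €8392.6356
Total = €9866.3425

€9866.34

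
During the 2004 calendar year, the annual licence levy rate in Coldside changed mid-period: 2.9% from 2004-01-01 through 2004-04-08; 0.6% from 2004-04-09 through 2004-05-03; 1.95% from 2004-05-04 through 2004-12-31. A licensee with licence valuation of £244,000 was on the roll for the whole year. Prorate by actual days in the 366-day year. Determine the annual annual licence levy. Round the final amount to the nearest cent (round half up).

2004-01-01 to 2004-04-08: 99 days at 2.9% → £244,000 × 2.9% × 99/366 = £1,914.0000
2004-04-09 to 2004-05-03: 25 days at 0.6% → £244,000 × 0.6% × 25/366 = £100.0000
2004-05-04 to 2004-12-31: 242 days at 1.95% → £244,000 × 1.95% × 242/366 = £3,146.0000
Total = £5,160.0000

£5,160.00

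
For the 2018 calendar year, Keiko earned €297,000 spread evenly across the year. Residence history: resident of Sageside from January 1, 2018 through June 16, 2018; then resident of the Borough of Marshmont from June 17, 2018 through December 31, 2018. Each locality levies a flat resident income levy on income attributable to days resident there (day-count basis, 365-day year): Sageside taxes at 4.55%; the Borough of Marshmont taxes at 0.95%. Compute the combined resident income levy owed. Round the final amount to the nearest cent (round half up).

Sageside, January 1 – June 16, 2018: 167 days → €297,000 × 4.55% × 167/365 = €6,182.8890
The Borough of Marshmont, June 17 – December 31, 2018: 198 days → €297,000 × 0.95% × 198/365 = €1,530.5671
Total = €7,713.4562

€7,713.46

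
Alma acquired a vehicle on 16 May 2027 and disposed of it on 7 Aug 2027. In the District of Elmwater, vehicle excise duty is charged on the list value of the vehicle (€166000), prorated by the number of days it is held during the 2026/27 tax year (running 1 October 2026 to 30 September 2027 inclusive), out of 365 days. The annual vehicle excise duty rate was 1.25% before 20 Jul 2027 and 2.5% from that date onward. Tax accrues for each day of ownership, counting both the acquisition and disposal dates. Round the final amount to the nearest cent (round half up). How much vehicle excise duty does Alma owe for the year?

16 May – 19 Jul 2027: 65 days at 1.25% → €166000 × 1.25% × 65/365 = €369.5205
20 Jul – 7 Aug 2027: 19 days at 2.5% → €166000 × 2.5% × 19/365 = €216.0274
Total = €585.5479

€585.55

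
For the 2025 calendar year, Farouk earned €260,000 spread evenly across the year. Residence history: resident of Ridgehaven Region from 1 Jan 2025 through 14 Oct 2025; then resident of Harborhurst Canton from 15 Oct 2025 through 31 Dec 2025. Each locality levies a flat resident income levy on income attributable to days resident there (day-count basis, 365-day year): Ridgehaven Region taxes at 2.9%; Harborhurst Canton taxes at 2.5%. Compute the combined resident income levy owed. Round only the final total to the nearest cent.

Ridgehaven Region, 1 Jan – 14 Oct 2025: 287 days → €260,000 × 2.9% × 287/365 = €5,928.7123
Harborhurst Canton, 15 Oct – 31 Dec 2025: 78 days → €260,000 × 2.5% × 78/365 = €1,389.0411
Total = €7,317.7534

€7,317.75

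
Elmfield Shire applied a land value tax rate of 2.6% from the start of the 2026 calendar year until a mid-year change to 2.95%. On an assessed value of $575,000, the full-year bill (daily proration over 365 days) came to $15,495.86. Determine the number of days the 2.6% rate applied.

Let d = days at the first rate; then 365 − d days at the second rate.
$575,000 × [2.6%·d + 2.95%·(365−d)] / 365 = $15,495.86
Solving gives d = 266, so the new rate took effect on September 24, 2026.

266 days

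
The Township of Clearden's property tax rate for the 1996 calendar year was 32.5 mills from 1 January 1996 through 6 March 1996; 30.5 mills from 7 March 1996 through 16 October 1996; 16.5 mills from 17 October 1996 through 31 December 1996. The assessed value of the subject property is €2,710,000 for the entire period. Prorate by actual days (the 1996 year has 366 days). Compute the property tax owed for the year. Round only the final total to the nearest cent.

1 January – 6 March 1996: 66 days at 32.5 mills → €2,710,000 × 3.25% × 66/366 = €15,882.3770
7 March – 16 October 1996: 224 days at 30.5 mills → €2,710,000 × 3.05% × 224/366 = €50,586.6667
17 October – 31 December 1996: 76 days at 16.5 mills → €2,710,000 × 1.65% × 76/366 = €9,285.0820
Total = €75,754.1257

€75,754.13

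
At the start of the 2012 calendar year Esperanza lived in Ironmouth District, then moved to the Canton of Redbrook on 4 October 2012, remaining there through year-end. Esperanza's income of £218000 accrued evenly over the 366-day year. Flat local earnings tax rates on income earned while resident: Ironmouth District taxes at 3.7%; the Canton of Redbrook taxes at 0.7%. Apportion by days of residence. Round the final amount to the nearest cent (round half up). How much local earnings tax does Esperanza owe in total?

£6475.67

Ironmouth District, 1 January – 3 October 2012: 277 days → £218000 × 3.7% × 277/366 = £6104.5956
The Canton of Redbrook, 4 October – 31 December 2012: 89 days → £218000 × 0.7% × 89/366 = £371.0765
Total = £6475.6721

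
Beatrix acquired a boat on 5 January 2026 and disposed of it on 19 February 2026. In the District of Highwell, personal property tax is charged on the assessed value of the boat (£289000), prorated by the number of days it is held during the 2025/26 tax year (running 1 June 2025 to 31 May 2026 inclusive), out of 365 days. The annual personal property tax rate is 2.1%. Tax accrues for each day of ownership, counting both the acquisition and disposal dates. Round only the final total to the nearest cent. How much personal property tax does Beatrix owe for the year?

Days held (5 January – 19 February 2026): 46 out of 365
Tax = £289000 × 2.1% × 46/365 = £764.8603

£764.86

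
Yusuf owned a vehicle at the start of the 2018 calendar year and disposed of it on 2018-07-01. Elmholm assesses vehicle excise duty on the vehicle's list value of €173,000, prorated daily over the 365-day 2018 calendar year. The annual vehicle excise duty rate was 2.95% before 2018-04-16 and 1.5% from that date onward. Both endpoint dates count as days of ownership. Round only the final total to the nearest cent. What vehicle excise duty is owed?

2018-01-01 to 2018-04-15: 105 days at 2.95% → €173,000 × 2.95% × 105/365 = €1,468.1301
2018-04-16 to 2018-07-01: 77 days at 1.5% → €173,000 × 1.5% × 77/365 = €547.4384
Total = €2,015.5685

€2,015.57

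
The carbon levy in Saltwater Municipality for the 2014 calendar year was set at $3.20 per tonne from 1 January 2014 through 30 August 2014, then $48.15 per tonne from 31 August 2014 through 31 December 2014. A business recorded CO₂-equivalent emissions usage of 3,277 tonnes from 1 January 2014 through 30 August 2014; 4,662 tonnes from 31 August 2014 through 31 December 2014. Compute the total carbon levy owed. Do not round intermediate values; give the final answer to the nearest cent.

1 January – 30 August 2014: 3,277 tonnes at $3.20/tonne → $10,486.40
31 August – 31 December 2014: 4,662 tonnes at $48.15/tonne → $224,475.30

$234,961.70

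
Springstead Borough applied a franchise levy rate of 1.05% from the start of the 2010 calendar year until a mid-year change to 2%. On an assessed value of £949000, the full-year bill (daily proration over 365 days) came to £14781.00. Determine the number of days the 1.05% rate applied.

Let d = days at the first rate; then 365 − d days at the second rate.
£949000 × [1.05%·d + 2%·(365−d)] / 365 = £14781.00
Solving gives d = 170, so the new rate took effect on 20 Jun 2010.

170 days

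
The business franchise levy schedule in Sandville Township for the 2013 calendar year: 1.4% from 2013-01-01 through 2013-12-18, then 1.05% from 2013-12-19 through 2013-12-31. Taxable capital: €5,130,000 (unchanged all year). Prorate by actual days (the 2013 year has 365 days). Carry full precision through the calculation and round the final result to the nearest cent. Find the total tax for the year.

€71,180.51

2013-01-01 to 2013-12-18: 352 days at 1.4% → €5,130,000 × 1.4% × 352/365 = €69,262.0274
2013-12-19 to 2013-12-31: 13 days at 1.05% → €5,130,000 × 1.05% × 13/365 = €1,918.4795
Total = €71,180.5068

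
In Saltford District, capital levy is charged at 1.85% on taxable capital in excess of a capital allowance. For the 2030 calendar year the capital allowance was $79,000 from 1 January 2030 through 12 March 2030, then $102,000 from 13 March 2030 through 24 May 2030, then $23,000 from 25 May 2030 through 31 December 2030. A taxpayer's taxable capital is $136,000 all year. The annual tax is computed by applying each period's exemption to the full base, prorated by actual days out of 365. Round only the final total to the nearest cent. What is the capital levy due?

$1,596.68

1 January – 12 March 2030: 71 days, exemption $79,000 → ($136,000 − $79,000) × 1.85% × 71/365 = $205.1219
13 March – 24 May 2030: 73 days, exemption $102,000 → ($136,000 − $102,000) × 1.85% × 73/365 = $125.8000
25 May – 31 December 2030: 221 days, exemption $23,000 → ($136,000 − $23,000) × 1.85% × 221/365 = $1,265.7548
Total = $1,596.6767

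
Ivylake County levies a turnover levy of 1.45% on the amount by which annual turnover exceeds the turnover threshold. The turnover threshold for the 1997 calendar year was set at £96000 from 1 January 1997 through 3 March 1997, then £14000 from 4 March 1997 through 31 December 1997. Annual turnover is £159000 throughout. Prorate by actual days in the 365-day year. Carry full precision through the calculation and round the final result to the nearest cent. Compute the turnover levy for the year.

£1900.53

1 January – 3 March 1997: 62 days, exemption £96000 → (£159000 − £96000) × 1.45% × 62/365 = £155.1699
4 March – 31 December 1997: 303 days, exemption £14000 → (£159000 − £14000) × 1.45% × 303/365 = £1745.3630
Total = £1900.5329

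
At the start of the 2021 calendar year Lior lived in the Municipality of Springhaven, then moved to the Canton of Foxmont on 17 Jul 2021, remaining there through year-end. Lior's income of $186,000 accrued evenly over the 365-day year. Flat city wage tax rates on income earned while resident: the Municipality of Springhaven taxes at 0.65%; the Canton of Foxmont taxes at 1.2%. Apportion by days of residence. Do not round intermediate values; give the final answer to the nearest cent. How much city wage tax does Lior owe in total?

The Municipality of Springhaven, 1 Jan – 16 Jul 2021: 197 days → $186,000 × 0.65% × 197/365 = $652.5288
The Canton of Foxmont, 17 Jul – 31 Dec 2021: 168 days → $186,000 × 1.2% × 168/365 = $1,027.3315
Total = $1,679.8603

$1,679.86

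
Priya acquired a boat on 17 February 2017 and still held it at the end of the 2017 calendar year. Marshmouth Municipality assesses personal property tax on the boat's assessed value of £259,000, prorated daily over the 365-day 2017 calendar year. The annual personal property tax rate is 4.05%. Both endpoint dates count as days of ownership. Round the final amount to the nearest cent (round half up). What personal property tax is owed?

Days held (17 February – 31 December 2017): 318 out of 365
Tax = £259,000 × 4.05% × 318/365 = £9,138.7973

£9,138.80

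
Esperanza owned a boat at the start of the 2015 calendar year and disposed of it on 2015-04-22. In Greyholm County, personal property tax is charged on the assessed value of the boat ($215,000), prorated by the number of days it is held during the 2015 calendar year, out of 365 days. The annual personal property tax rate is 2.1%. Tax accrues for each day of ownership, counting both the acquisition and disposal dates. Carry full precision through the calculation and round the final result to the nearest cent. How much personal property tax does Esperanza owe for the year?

$1,385.42

Days held (2015-01-01 to 2015-04-22): 112 out of 365
Tax = $215,000 × 2.1% × 112/365 = $1,385.4247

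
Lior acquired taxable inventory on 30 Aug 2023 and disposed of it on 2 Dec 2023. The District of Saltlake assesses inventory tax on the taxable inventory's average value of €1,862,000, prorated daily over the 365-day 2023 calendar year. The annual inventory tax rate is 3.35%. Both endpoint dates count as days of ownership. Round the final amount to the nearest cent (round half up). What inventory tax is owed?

€16,235.11

Days held (30 Aug – 2 Dec 2023): 95 out of 365
Tax = €1,862,000 × 3.35% × 95/365 = €16,235.1096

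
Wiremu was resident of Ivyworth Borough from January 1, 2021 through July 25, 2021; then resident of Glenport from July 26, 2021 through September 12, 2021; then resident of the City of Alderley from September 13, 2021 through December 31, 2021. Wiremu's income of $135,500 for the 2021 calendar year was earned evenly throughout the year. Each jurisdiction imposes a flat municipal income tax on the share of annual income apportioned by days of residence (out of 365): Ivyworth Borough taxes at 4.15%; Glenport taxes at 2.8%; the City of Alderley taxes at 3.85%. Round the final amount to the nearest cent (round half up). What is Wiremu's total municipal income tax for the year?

$5,255.17

Ivyworth Borough, January 1 – July 25, 2021: 206 days → $135,500 × 4.15% × 206/365 = $3,173.6699
Glenport, July 26 – September 12, 2021: 49 days → $135,500 × 2.8% × 49/365 = $509.3315
The City of Alderley, September 13 – December 31, 2021: 110 days → $135,500 × 3.85% × 110/365 = $1,572.1712
Total = $5,255.1726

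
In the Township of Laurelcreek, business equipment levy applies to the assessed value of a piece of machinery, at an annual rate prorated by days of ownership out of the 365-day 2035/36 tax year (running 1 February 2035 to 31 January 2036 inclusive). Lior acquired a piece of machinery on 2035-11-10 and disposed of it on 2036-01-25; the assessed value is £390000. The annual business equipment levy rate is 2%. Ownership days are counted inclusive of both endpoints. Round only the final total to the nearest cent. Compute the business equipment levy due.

Days held (2035-11-10 to 2036-01-25): 77 out of 365
Tax = £390000 × 2% × 77/365 = £1645.4795

£1645.48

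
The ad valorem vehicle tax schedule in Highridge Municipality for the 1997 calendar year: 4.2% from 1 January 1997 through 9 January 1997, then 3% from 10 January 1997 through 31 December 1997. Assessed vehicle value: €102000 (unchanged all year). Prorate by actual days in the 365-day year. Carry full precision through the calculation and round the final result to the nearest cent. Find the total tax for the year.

€3090.18

1 January – 9 January 1997: 9 days at 4.2% → €102000 × 4.2% × 9/365 = €105.6329
10 January – 31 December 1997: 356 days at 3% → €102000 × 3% × 356/365 = €2984.5479
Total = €3090.1808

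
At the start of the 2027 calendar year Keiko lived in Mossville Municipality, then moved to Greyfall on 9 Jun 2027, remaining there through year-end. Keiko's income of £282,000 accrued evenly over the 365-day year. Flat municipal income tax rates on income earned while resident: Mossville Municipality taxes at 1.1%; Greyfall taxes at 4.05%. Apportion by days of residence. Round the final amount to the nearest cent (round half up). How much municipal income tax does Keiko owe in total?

Mossville Municipality, 1 Jan – 8 Jun 2027: 159 days → £282,000 × 1.1% × 159/365 = £1,351.2822
Greyfall, 9 Jun – 31 Dec 2027: 206 days → £282,000 × 4.05% × 206/365 = £6,445.8247
Total = £7,797.1068

£7,797.11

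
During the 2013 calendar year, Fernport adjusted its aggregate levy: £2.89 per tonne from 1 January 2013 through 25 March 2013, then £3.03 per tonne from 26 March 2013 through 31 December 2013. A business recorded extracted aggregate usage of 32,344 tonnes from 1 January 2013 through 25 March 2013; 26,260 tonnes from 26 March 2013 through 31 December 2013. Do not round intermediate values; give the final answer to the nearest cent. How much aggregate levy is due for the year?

£173,041.96

1 January – 25 March 2013: 32,344 tonnes at £2.89/tonne → £93,474.16
26 March – 31 December 2013: 26,260 tonnes at £3.03/tonne → £79,567.80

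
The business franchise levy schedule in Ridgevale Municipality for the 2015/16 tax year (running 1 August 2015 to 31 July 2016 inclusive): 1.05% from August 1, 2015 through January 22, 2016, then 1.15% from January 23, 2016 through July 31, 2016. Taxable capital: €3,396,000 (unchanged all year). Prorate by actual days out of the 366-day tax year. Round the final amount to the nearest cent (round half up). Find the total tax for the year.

August 1, 2015 – January 22, 2016: 175 days at 1.05% → €3,396,000 × 1.05% × 175/366 = €17,049.5902
January 23 – July 31, 2016: 191 days at 1.15% → €3,396,000 × 1.15% × 191/366 = €20,380.6393
Total = €37,430.2295

€37,430.23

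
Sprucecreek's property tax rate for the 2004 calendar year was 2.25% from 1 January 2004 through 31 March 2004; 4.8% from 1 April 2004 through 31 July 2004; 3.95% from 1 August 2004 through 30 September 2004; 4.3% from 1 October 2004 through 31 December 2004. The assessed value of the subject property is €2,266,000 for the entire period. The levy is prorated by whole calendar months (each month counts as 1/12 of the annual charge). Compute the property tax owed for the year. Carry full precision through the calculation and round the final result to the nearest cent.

1 January – 31 March 2004: 3 months at 2.25% → €2,266,000 × 2.25% × 3/12 = €12,746.2500
1 April – 31 July 2004: 4 months at 4.8% → €2,266,000 × 4.8% × 4/12 = €36,256.0000
1 August – 30 September 2004: 2 months at 3.95% → €2,266,000 × 3.95% × 2/12 = €14,917.8333
1 October – 31 December 2004: 3 months at 4.3% → €2,266,000 × 4.3% × 3/12 = €24,359.5000
Total = €88,279.5833

€88,279.58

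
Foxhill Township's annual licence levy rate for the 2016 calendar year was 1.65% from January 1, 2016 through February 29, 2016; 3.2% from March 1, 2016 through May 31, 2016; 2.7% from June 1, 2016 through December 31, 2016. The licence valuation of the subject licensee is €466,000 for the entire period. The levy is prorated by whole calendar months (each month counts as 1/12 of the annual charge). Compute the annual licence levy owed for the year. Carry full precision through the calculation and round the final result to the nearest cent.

January 1 – February 29, 2016: 2 months at 1.65% → €466,000 × 1.65% × 2/12 = €1,281.5000
March 1 – May 31, 2016: 3 months at 3.2% → €466,000 × 3.2% × 3/12 = €3,728.0000
June 1 – December 31, 2016: 7 months at 2.7% → €466,000 × 2.7% × 7/12 = €7,339.5000
Total = €12,349.0000

€12,349.00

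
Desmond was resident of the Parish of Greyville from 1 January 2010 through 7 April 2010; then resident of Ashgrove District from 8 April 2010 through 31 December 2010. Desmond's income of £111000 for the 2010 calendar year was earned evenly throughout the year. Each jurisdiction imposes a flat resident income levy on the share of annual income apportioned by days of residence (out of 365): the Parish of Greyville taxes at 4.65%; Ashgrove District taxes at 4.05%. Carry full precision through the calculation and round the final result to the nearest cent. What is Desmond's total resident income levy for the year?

The Parish of Greyville, 1 January – 7 April 2010: 97 days → £111000 × 4.65% × 97/365 = £1371.6863
Ashgrove District, 8 April – 31 December 2010: 268 days → £111000 × 4.05% × 268/365 = £3300.8055
Total = £4672.4918

£4672.49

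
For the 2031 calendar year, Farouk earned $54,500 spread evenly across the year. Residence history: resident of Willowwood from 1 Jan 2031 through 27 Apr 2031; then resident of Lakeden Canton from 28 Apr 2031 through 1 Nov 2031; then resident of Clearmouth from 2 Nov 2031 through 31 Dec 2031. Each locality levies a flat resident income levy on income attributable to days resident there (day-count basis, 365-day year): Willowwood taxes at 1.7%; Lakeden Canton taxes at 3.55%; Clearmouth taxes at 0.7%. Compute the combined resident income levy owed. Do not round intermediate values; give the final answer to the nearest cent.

Willowwood, 1 Jan – 27 Apr 2031: 117 days → $54,500 × 1.7% × 117/365 = $296.9877
Lakeden Canton, 28 Apr – 1 Nov 2031: 188 days → $54,500 × 3.55% × 188/365 = $996.5288
Clearmouth, 2 Nov – 31 Dec 2031: 60 days → $54,500 × 0.7% × 60/365 = $62.7123
Total = $1,356.2288

$1,356.23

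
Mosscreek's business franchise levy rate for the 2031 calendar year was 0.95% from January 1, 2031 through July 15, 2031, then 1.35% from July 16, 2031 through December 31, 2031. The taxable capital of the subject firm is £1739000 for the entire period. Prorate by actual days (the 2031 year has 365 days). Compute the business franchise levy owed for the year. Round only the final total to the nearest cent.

January 1 – July 15, 2031: 196 days at 0.95% → £1739000 × 0.95% × 196/365 = £8871.2822
July 16 – December 31, 2031: 169 days at 1.35% → £1739000 × 1.35% × 169/365 = £10869.9411
Total = £19741.2233

£19741.22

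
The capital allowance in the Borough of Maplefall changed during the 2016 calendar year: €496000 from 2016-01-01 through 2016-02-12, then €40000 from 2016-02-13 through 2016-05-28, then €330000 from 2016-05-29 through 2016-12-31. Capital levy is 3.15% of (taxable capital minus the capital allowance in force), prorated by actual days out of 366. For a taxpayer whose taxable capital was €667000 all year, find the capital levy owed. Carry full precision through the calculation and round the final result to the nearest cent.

2016-01-01 to 2016-02-12: 43 days, exemption €496000 → (€667000 − €496000) × 3.15% × 43/366 = €632.8402
2016-02-13 to 2016-05-28: 106 days, exemption €40000 → (€667000 − €40000) × 3.15% × 106/366 = €5720.0902
2016-05-29 to 2016-12-31: 217 days, exemption €330000 → (€667000 − €330000) × 3.15% × 217/366 = €6293.8893
Total = €12646.8197

€12646.82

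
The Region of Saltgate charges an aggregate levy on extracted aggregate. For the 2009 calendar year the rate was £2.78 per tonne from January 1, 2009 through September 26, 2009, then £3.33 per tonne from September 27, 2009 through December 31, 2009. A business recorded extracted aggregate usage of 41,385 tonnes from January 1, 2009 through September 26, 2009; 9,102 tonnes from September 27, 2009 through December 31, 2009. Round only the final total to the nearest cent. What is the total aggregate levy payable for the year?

January 1 – September 26, 2009: 41,385 tonnes at £2.78/tonne → £115050.30
September 27 – December 31, 2009: 9,102 tonnes at £3.33/tonne → £30309.66

£145359.96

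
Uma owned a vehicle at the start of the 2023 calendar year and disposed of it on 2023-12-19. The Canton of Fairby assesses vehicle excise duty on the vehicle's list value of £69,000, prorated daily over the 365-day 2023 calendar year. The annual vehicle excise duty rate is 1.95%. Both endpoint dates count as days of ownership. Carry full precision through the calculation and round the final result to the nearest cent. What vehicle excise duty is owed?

Days held (2023-01-01 to 2023-12-19): 353 out of 365
Tax = £69,000 × 1.95% × 353/365 = £1,301.2644

£1,301.26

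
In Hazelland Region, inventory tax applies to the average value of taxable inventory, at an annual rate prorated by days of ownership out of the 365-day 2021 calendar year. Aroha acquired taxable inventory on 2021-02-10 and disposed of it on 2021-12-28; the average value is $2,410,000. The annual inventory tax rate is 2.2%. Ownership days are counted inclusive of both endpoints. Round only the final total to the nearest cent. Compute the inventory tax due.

$46,773.81

Days held (2021-02-10 to 2021-12-28): 322 out of 365
Tax = $2,410,000 × 2.2% × 322/365 = $46,773.8082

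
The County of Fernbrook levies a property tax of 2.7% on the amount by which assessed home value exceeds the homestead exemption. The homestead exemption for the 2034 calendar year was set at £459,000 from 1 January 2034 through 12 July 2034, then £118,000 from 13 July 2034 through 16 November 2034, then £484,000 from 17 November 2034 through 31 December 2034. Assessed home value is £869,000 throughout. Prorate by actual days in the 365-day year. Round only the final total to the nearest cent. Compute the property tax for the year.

1 January – 12 July 2034: 193 days, exemption £459,000 → (£869,000 − £459,000) × 2.7% × 193/365 = £5,853.4521
13 July – 16 November 2034: 127 days, exemption £118,000 → (£869,000 − £118,000) × 2.7% × 127/365 = £7,055.2849
17 November – 31 December 2034: 45 days, exemption £484,000 → (£869,000 − £484,000) × 2.7% × 45/365 = £1,281.5753
Total = £14,190.3123

£14,190.31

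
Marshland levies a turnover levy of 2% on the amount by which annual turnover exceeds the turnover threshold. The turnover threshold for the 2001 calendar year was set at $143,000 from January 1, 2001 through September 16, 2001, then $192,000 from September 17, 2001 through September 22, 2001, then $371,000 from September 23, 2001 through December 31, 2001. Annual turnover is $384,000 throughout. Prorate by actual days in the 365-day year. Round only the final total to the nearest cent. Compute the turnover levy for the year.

$3,554.58

January 1 – September 16, 2001: 259 days, exemption $143,000 → ($384,000 − $143,000) × 2% × 259/365 = $3,420.2192
September 17 – September 22, 2001: 6 days, exemption $192,000 → ($384,000 − $192,000) × 2% × 6/365 = $63.1233
September 23 – December 31, 2001: 100 days, exemption $371,000 → ($384,000 − $371,000) × 2% × 100/365 = $71.2329
Total = $3,554.5753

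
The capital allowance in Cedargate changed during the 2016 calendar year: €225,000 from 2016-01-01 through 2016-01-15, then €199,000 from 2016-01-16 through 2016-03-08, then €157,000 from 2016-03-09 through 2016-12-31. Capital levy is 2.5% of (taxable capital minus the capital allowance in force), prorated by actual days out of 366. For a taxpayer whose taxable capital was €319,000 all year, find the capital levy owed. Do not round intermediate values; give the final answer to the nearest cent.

2016-01-01 to 2016-01-15: 15 days, exemption €225,000 → (€319,000 − €225,000) × 2.5% × 15/366 = €96.3115
2016-01-16 to 2016-03-08: 53 days, exemption €199,000 → (€319,000 − €199,000) × 2.5% × 53/366 = €434.4262
2016-03-09 to 2016-12-31: 298 days, exemption €157,000 → (€319,000 − €157,000) × 2.5% × 298/366 = €3,297.5410
Total = €3,828.2787

€3,828.28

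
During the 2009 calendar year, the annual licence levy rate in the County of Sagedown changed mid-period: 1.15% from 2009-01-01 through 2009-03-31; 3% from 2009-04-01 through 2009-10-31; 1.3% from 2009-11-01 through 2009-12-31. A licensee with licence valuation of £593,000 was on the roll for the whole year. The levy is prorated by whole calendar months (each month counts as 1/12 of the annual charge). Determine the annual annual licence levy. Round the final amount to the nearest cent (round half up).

£13,367.21

2009-01-01 to 2009-03-31: 3 months at 1.15% → £593,000 × 1.15% × 3/12 = £1,704.8750
2009-04-01 to 2009-10-31: 7 months at 3% → £593,000 × 3% × 7/12 = £10,377.5000
2009-11-01 to 2009-12-31: 2 months at 1.3% → £593,000 × 1.3% × 2/12 = £1,284.8333
Total = £13,367.2083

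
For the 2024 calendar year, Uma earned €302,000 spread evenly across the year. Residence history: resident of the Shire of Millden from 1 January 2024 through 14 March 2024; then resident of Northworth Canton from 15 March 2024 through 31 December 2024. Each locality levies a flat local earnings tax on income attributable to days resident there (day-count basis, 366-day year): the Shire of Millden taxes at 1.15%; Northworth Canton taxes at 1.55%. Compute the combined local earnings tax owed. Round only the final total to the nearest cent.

€4,436.76

The Shire of Millden, 1 January – 14 March 2024: 74 days → €302,000 × 1.15% × 74/366 = €702.1913
Northworth Canton, 15 March – 31 December 2024: 292 days → €302,000 × 1.55% × 292/366 = €3,734.5683
Total = €4,436.7596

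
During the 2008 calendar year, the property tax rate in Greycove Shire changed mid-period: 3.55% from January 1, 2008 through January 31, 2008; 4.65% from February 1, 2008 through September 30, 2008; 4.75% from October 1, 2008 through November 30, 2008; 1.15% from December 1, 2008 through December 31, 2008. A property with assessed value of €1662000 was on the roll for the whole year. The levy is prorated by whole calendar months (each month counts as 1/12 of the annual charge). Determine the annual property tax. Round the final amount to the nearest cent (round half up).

€71189.00

January 1 – January 31, 2008: 1 month at 3.55% → €1662000 × 3.55% × 1/12 = €4916.7500
February 1 – September 30, 2008: 8 months at 4.65% → €1662000 × 4.65% × 8/12 = €51522.0000
October 1 – November 30, 2008: 2 months at 4.75% → €1662000 × 4.75% × 2/12 = €13157.5000
December 1 – December 31, 2008: 1 month at 1.15% → €1662000 × 1.15% × 1/12 = €1592.7500
Total = €71189.0000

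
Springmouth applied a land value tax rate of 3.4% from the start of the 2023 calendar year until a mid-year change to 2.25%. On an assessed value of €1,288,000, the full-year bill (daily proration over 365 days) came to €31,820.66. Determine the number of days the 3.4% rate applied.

70 days

Let d = days at the first rate; then 365 − d days at the second rate.
€1,288,000 × [3.4%·d + 2.25%·(365−d)] / 365 = €31,820.66
Solving gives d = 70, so the new rate took effect on March 12, 2023.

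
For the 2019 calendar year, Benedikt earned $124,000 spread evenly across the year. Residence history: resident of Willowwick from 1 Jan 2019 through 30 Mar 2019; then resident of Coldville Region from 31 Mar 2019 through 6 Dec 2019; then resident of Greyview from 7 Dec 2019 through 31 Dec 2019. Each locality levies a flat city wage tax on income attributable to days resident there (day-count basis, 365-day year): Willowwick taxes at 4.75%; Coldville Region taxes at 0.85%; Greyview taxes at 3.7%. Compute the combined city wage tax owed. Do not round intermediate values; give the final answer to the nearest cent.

$2,475.24

Willowwick, 1 Jan – 30 Mar 2019: 89 days → $124,000 × 4.75% × 89/365 = $1,436.1918
Coldville Region, 31 Mar – 6 Dec 2019: 251 days → $124,000 × 0.85% × 251/365 = $724.8055
Greyview, 7 Dec – 31 Dec 2019: 25 days → $124,000 × 3.7% × 25/365 = $314.2466
Total = $2,475.2438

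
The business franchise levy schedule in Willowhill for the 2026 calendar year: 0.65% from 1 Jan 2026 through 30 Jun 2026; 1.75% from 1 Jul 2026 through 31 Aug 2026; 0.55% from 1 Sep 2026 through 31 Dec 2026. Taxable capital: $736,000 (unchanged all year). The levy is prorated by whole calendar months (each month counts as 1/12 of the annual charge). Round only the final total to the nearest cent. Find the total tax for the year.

1 Jan – 30 Jun 2026: 6 months at 0.65% → $736,000 × 0.65% × 6/12 = $2,392.0000
1 Jul – 31 Aug 2026: 2 months at 1.75% → $736,000 × 1.75% × 2/12 = $2,146.6667
1 Sep – 31 Dec 2026: 4 months at 0.55% → $736,000 × 0.55% × 4/12 = $1,349.3333
Total = $5,888.0000

$5,888.00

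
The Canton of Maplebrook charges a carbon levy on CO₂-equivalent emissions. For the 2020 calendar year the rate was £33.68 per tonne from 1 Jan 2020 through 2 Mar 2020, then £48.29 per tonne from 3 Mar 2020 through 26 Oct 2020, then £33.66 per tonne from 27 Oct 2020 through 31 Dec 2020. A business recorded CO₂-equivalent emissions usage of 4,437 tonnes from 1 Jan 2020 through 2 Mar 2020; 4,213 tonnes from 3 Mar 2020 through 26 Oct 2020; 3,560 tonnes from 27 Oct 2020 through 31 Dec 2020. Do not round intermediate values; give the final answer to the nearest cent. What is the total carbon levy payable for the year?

£472713.53

1 Jan – 2 Mar 2020: 4,437 tonnes at £33.68/tonne → £149438.16
3 Mar – 26 Oct 2020: 4,213 tonnes at £48.29/tonne → £203445.77
27 Oct – 31 Dec 2020: 3,560 tonnes at £33.66/tonne → £119829.60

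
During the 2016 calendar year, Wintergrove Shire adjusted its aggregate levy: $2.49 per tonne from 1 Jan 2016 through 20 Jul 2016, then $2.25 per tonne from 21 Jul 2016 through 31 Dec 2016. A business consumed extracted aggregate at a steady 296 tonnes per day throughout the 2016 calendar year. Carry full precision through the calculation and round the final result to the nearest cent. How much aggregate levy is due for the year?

$258,106.08

1 Jan – 20 Jul 2016: 202 days × 296 tonnes/day = 59,792 tonnes at $2.49/tonne → $148,882.08
21 Jul – 31 Dec 2016: 164 days × 296 tonnes/day = 48,544 tonnes at $2.25/tonne → $109,224.00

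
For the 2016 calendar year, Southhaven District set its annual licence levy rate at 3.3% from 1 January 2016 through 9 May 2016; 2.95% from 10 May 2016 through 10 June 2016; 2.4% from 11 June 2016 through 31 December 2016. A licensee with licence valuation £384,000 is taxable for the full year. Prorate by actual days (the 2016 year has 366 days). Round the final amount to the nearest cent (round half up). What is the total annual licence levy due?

£10,628.20

1 January – 9 May 2016: 130 days at 3.3% → £384,000 × 3.3% × 130/366 = £4,500.9836
10 May – 10 June 2016: 32 days at 2.95% → £384,000 × 2.95% × 32/366 = £990.4262
11 June – 31 December 2016: 204 days at 2.4% → £384,000 × 2.4% × 204/366 = £5,136.7869
Total = £10,628.1967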